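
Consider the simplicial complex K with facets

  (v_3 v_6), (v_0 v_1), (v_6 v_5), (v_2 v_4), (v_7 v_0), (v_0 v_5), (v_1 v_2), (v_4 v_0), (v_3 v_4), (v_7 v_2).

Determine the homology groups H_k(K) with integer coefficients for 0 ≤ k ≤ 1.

H_0 = Z,  H_1 = Z^3.

Fix the vertex order v_0 < v_1 < v_2 < v_3 < v_4 < v_5 < v_6 < v_7 and write every simplex with vertices in increasing order. Then dim K = 1 and the simplices of K are:

  0-simplices (8): [v_0], [v_1], [v_2], [v_3], [v_4], [v_5], [v_6], [v_7]
  1-simplices (10): [v_0,v_1], [v_0,v_4], [v_0,v_5], [v_0,v_7], [v_1,v_2], [v_2,v_4], [v_2,v_7], [v_3,v_4], [v_3,v_6], [v_5,v_6]

giving chain groups C_0 ≅ Z^8, C_1 ≅ Z^10.

The boundary map ∂_1: C_1 → C_0 maps an edge to its endpoints' difference, ∂[p,q] = q − p. For instance
  ∂[v_0,v_7] = [v_7] − [v_0].
As a 8×10 matrix over Z this has rank 7, with invariant factors (1,1,1,1,1,1,1).

Now H_k = ker ∂_k / im ∂_{k+1}, so:

  H_0: rank C_0 − rank ∂_1 = 8 − 7 = 1, and the invariant factors of ∂_1 are all 1, so H_0 ≅ Z.
  H_1: rank ker ∂_1 − rank ∂_2 = (10 − 7) − 0 = 3, and there is no ∂_2, so H_1 ≅ Z^3.

As a check, the Euler characteristic is 8 − 10 = -2, which agrees with 1 − 3 = -2.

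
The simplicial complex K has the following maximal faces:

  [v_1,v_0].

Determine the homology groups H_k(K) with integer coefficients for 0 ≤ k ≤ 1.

Order the vertices as v_0 < v_1. Listing each simplex with vertices in this order, K has dimension 1 with simplices:

  0-simplices (2): [v_0], [v_1]
  1-simplices (1): [v_0,v_1]

Hence C_0 ≅ Z^2, C_1 ≅ Z^1.

∂_1: C_1 → C_0 sends each edge [p,q] (with p < q) to q − p.
This gives a 2×1 integer matrix of rank 1; reducing to Smith normal form yields diagonal entries (1).

Reading off H_k = ker ∂_k / im ∂_{k+1}:

  H_0: rank C_0 − rank ∂_1 = 2 − 1 = 1, and the invariant factors of ∂_1 are all 1, so H_0 ≅ Z.
  H_1: rank ker ∂_1 − rank ∂_2 = (1 − 1) − 0 = 0, and there is no ∂_2, so H_1 ≅ 0.

As a check, the Euler characteristic is 2 − 1 = 1, which agrees with 1 − 0 = 1.

H_0 ≅ Z,  H_1 = 0.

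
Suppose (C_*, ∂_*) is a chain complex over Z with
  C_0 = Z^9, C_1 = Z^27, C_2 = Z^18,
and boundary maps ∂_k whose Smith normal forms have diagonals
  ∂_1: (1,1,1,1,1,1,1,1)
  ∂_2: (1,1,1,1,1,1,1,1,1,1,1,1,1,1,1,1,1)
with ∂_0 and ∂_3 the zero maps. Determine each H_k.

H_0: b_0 = 9 − 0 − 8 = 1; torsion from ∂_1 factors > 1: none. So H_0 = Z.
H_1: b_1 = 27 − 8 − 17 = 2; torsion from ∂_2 factors > 1: none. So H_1 = Z^2.
H_2: b_2 = 18 − 17 − 0 = 1; torsion from ∂_3 factors > 1: none. So H_2 = Z.

H_0 = Z,  H_1 = Z^2,  H_2 = Z.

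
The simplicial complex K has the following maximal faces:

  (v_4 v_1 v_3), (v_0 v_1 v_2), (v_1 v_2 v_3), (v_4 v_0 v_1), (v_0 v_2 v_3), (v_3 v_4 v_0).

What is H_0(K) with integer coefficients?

H_0 = Z.

We work with the vertex ordering v_0 < v_1 < v_2 < v_3 < v_4. The simplices of K, each written with vertices in increasing order, are:

  0-simplices (5): [v_0], [v_1], [v_2], [v_3], [v_4]
  1-simplices (9): [v_0,v_1], [v_0,v_2], [v_0,v_3], [v_0,v_4], [v_1,v_2], [v_1,v_3], [v_1,v_4], [v_2,v_3], [v_3,v_4]
  2-simplices (6): [v_0,v_1,v_2], [v_0,v_1,v_4], [v_0,v_2,v_3], [v_0,v_3,v_4], [v_1,v_2,v_3], [v_1,v_3,v_4]

Hence C_0 ≅ Z^5, C_1 ≅ Z^9, C_2 ≅ Z^6.

Boundary ∂_1: C_1 → C_0 is given by ∂[p,q] = [q] − [p].
The 5×9 boundary matrix has rank 4 and Smith normal form diag(1,1,1,1).

The boundary map ∂_2: C_2 → C_1 sends each 2-simplex [p,q,r] to [q,r] − [p,r] + [p,q]. For instance
  ∂[v_1,v_3,v_4] = [v_3,v_4] − [v_1,v_4] + [v_1,v_3],
  ∂[v_0,v_1,v_4] = [v_1,v_4] − [v_0,v_4] + [v_0,v_1].
As a 9×6 matrix over Z this has rank 5, with invariant factors (1,1,1,1,1).

Now H_k = ker ∂_k / im ∂_{k+1}, so:

  H_0: rank C_0 − rank ∂_1 = 5 − 4 = 1, and the invariant factors of ∂_1 are all 1, so H_0 = Z.

(K is a triangulation of the 2-sphere S^2.)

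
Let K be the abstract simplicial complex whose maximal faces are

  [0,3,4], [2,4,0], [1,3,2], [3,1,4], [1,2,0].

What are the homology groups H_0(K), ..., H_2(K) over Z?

H_0 = Z,  H_1 = Z,  H_2 = 0.

Fix the vertex order 0 < 1 < 2 < 3 < 4 and write every simplex with vertices in increasing order. Then dim K = 2 and the simplices of K are:

  0-simplices (5): [0], [1], [2], [3], [4]
  1-simplices (10): [0,1], [0,2], [0,3], [0,4], [1,2], [1,3], [1,4], [2,3], [2,4], [3,4]
  2-simplices (5): [0,1,2], [0,2,4], [0,3,4], [1,2,3], [1,3,4]

so the chain groups are C_0 ≅ Z^5, C_1 ≅ Z^10, C_2 ≅ Z^5.

Boundary ∂_1: C_1 → C_0 is given by ∂[p,q] = [q] − [p]. For instance
  ∂[1,2] = [2] − [1].
The resulting 5×10 matrix has rank 4, and its Smith normal form has invariant factors (1,1,1,1).

∂_2: C_2 → C_1 sends each 2-simplex [p,q,r] to [q,r] − [p,r] + [p,q]. For instance
  ∂[0,3,4] = [3,4] − [0,4] + [0,3],
  ∂[0,1,2] = [1,2] − [0,2] + [0,1].
The 10×5 boundary matrix has rank 5 and Smith normal form diag(1,1,1,1,1).

Computing H_k = (kernel of ∂_k) / (image of ∂_{k+1}):

  H_0: rank C_0 − rank ∂_1 = 5 − 4 = 1, and the invariant factors of ∂_1 are all 1, so H_0 = Z.
  H_1: rank ker ∂_1 − rank ∂_2 = (10 − 4) − 5 = 1, and the invariant factors of ∂_2 are all 1, so H_1 = Z.
  H_2: rank ker ∂_2 − rank ∂_3 = (5 − 5) − 0 = 0, and there is no ∂_3, so H_2 = 0.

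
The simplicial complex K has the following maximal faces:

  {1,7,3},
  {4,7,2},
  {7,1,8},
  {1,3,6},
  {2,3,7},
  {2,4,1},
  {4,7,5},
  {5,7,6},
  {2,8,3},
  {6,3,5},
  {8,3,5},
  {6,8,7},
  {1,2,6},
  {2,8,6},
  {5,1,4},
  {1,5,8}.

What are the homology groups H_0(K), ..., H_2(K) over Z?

H_0 ≅ Z,  H_1 ≅ Z^2,  H_2 ≅ Z.

K has 8 vertices, 24 edges, 16 triangles.
rank ∂_0 = 0, rank ∂_1 = 7 ⇒ b_0 = 8 − 0 − 7 = 1; all invariant factors of ∂_1 are 1 so no torsion. So H_0 ≅ Z.
rank ∂_1 = 7, rank ∂_2 = 15 ⇒ b_1 = 24 − 7 − 15 = 2; all invariant factors of ∂_2 are 1 so no torsion. So H_1 ≅ Z^2.
rank ∂_2 = 15, rank ∂_3 = 0 ⇒ b_2 = 16 − 15 − 0 = 1. So H_2 ≅ Z.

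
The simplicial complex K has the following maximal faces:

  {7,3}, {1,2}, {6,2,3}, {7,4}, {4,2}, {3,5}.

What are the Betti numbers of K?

b_0 = 1, b_1 = 1, b_2 = 0.

Fix the vertex order 1 < 2 < 3 < 4 < 5 < 6 < 7 and write every simplex with vertices in increasing order. Then dim K = 2 and the simplices of K are:

  0-simplices (7): [1], [2], [3], [4], [5], [6], [7]
  1-simplices (8): [1,2], [2,3], [2,4], [2,6], [3,5], [3,6], [3,7], [4,7]
  2-simplices (1): [2,3,6]

giving chain groups C_0 ≅ Z^7, C_1 ≅ Z^8, C_2 ≅ Z^1.

Boundary ∂_1: C_1 → C_0 sends each edge [p,q] (with p < q) to q − p.
The 7×8 boundary matrix has rank 6 and Smith normal form diag(1,1,1,1,1,1).

∂_2: C_2 → C_1 acts by ∂[p,q,r] = [q,r] − [p,r] + [p,q]. For instance
  ∂[2,3,6] = [3,6] − [2,6] + [2,3].
The 8×1 boundary matrix has rank 1 and Smith normal form diag(1).

Reading off H_k = ker ∂_k / im ∂_{k+1}:

  H_0: rank C_0 − rank ∂_1 = 7 − 6 = 1, and the invariant factors of ∂_1 are all 1, so H_0 = Z.
  H_1: rank ker ∂_1 − rank ∂_2 = (8 − 6) − 1 = 1, and the invariant factors of ∂_2 are all 1, so H_1 = Z.
  H_2: rank ker ∂_2 − rank ∂_3 = (1 − 1) − 0 = 0, and there is no ∂_3, so H_2 = 0.

Hence the Betti numbers are b_0 = 1, b_1 = 1, b_2 = 0.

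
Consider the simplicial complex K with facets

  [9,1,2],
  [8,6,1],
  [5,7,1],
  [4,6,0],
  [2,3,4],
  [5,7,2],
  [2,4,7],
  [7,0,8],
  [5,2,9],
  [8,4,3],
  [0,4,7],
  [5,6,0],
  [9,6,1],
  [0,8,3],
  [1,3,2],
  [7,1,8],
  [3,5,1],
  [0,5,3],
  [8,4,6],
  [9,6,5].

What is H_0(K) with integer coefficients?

H_0 = Z.

K has 10 vertices, 30 edges, 20 triangles.
rank ∂_0 = 0, rank ∂_1 = 9 ⇒ b_0 = 10 − 0 − 9 = 1; all invariant factors of ∂_1 are 1 so no torsion. So H_0 = Z.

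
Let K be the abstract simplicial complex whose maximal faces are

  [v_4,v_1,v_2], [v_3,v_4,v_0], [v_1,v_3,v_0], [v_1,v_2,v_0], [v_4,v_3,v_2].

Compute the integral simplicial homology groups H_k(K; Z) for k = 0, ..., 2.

Order the vertices as v_0 < v_1 < v_2 < v_3 < v_4. Listing each simplex with vertices in this order, K has dimension 2 with simplices:

  0-simplices (5): [v_0], [v_1], [v_2], [v_3], [v_4]
  1-simplices (10): [v_0,v_1], [v_0,v_2], [v_0,v_3], [v_0,v_4], [v_1,v_2], [v_1,v_3], [v_1,v_4], [v_2,v_3], [v_2,v_4], [v_3,v_4]
  2-simplices (5): [v_0,v_1,v_2], [v_0,v_1,v_3], [v_0,v_3,v_4], [v_1,v_2,v_4], [v_2,v_3,v_4]

Hence C_0 ≅ Z^5, C_1 ≅ Z^10, C_2 ≅ Z^5.

Boundary ∂_1: C_1 → C_0 sends each edge [p,q] (with p < q) to q − p. For instance
  ∂[v_1,v_4] = [v_4] − [v_1].
The 5×10 boundary matrix has rank 4 and Smith normal form diag(1,1,1,1).

Boundary ∂_2: C_2 → C_1 maps a triangle to the signed sum of its edges. For instance
  ∂[v_2,v_3,v_4] = [v_3,v_4] − [v_2,v_4] + [v_2,v_3],
  ∂[v_1,v_2,v_4] = [v_2,v_4] − [v_1,v_4] + [v_1,v_2].
The 10×5 boundary matrix has rank 5 and Smith normal form diag(1,1,1,1,1).

Reading off H_k = ker ∂_k / im ∂_{k+1}:

  H_0: rank C_0 − rank ∂_1 = 5 − 4 = 1, and the invariant factors of ∂_1 are all 1, so H_0 ≅ Z.
  H_1: rank ker ∂_1 − rank ∂_2 = (10 − 4) − 5 = 1, and the invariant factors of ∂_2 are all 1, so H_1 ≅ Z.
  H_2: rank ker ∂_2 − rank ∂_3 = (5 − 5) − 0 = 0, and there is no ∂_3, so H_2 ≅ 0.

As a check, the Euler characteristic is 5 − 10 + 5 = 0, which agrees with 1 − 1 + 0 = 0.

H_0 = Z,  H_1 = Z,  H_2 = 0.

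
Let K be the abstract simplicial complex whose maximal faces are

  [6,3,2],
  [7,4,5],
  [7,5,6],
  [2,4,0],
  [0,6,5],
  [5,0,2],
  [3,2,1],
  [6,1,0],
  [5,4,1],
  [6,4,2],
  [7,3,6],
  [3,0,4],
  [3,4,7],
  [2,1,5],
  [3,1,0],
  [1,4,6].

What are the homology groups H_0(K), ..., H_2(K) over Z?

We work with the vertex ordering 0 < 1 < 2 < 3 < 4 < 5 < 6 < 7. The simplices of K, each written with vertices in increasing order, are:

  0-simplices (8): [0], [1], [2], [3], [4], [5], [6], [7]
  1-simplices (24): (24 of them)
  2-simplices (16): [0,1,3], [0,1,6], [0,2,4], [0,2,5], [0,3,4], [0,5,6], [1,2,3], [1,2,5], [1,4,5], [1,4,6], [2,3,6], [2,4,6], [3,4,7], [3,6,7], [4,5,7], [5,6,7]

so the chain groups are C_0 ≅ Z^8, C_1 ≅ Z^24, C_2 ≅ Z^16.

∂_1: C_1 → C_0 sends each edge [p,q] (with p < q) to q − p.
The resulting 8×24 matrix has rank 7, and its Smith normal form has invariant factors (1,1,1,1,1,1,1).

The boundary map ∂_2: C_2 → C_1 maps a triangle to the signed sum of its edges. For instance
  ∂[0,2,5] = [2,5] − [0,5] + [0,2],
  ∂[3,4,7] = [4,7] − [3,7] + [3,4].
As a 24×16 matrix over Z this has rank 15, with invariant factors (1,1,1,1,1,1,1,1,1,1,1,1,1,1,1).

From H_k ≅ ker(∂_k) / im(∂_{k+1}) we obtain:

  H_0: rank C_0 − rank ∂_1 = 8 − 7 = 1, and the invariant factors of ∂_1 are all 1, so H_0 = Z.
  H_1: rank ker ∂_1 − rank ∂_2 = (24 − 7) − 15 = 2, and the invariant factors of ∂_2 are all 1, so H_1 = Z^2.
  H_2: rank ker ∂_2 − rank ∂_3 = (16 − 15) − 0 = 1, and there is no ∂_3, so H_2 = Z.

As a check, the Euler characteristic is 8 − 24 + 16 = 0, which agrees with 1 − 2 + 1 = 0.
(K is a triangulation of the torus T^2.)

H_0 ≅ Z,  H_1 ≅ Z^2,  H_2 ≅ Z.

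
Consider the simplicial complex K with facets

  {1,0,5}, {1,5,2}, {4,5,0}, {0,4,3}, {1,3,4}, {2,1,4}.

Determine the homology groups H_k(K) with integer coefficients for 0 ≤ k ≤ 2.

H_0 ≅ Z,  H_1 ≅ Z,  H_2 = 0.

We work with the vertex ordering 0 < 1 < 2 < 3 < 4 < 5. The simplices of K, each written with vertices in increasing order, are:

  0-simplices (6): [0], [1], [2], [3], [4], [5]
  1-simplices (12): [0,1], [0,3], [0,4], [0,5], [1,2], [1,3], [1,4], [1,5], [2,4], [2,5], [3,4], [4,5]
  2-simplices (6): [0,1,5], [0,3,4], [0,4,5], [1,2,4], [1,2,5], [1,3,4]

giving chain groups C_0 ≅ Z^6, C_1 ≅ Z^12, C_2 ≅ Z^6.

Boundary ∂_1: C_1 → C_0 sends each edge [p,q] (with p < q) to q − p. For instance
  ∂[4,5] = [5] − [4].
The 6×12 boundary matrix has rank 5 and Smith normal form diag(1,1,1,1,1).

The boundary map ∂_2: C_2 → C_1 acts by ∂[p,q,r] = [q,r] − [p,r] + [p,q]. For instance
  ∂[1,3,4] = [3,4] − [1,4] + [1,3],
  ∂[0,4,5] = [4,5] − [0,5] + [0,4].
This gives a 12×6 integer matrix of rank 6; reducing to Smith normal form yields diagonal entries (1,1,1,1,1,1).

From H_k ≅ ker(∂_k) / im(∂_{k+1}) we obtain:

  H_0: rank C_0 − rank ∂_1 = 6 − 5 = 1, and the invariant factors of ∂_1 are all 1, so H_0 = Z.
  H_1: rank ker ∂_1 − rank ∂_2 = (12 − 5) − 6 = 1, and the invariant factors of ∂_2 are all 1, so H_1 = Z.
  H_2: rank ker ∂_2 − rank ∂_3 = (6 − 6) − 0 = 0, and there is no ∂_3, so H_2 = 0.

As a check, the Euler characteristic is 6 − 12 + 6 = 0, which agrees with 1 − 1 + 0 = 0.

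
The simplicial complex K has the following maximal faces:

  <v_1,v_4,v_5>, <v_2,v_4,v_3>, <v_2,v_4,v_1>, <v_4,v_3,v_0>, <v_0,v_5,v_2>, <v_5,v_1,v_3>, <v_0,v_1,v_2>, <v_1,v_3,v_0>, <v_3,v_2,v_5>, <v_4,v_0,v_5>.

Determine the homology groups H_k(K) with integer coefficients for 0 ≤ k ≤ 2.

Take the total order v_0 < v_1 < v_2 < v_3 < v_4 < v_5 on the vertex set. Then K (dimension 2) consists of the simplices:

  0-simplices (6): [v_0], [v_1], [v_2], [v_3], [v_4], [v_5]
  1-simplices (15): (15 of them)
  2-simplices (10): [v_0,v_1,v_2], [v_0,v_1,v_3], [v_0,v_2,v_5], [v_0,v_3,v_4], [v_0,v_4,v_5], [v_1,v_2,v_4], [v_1,v_3,v_5], [v_1,v_4,v_5], [v_2,v_3,v_4], [v_2,v_3,v_5]

giving chain groups C_0 ≅ Z^6, C_1 ≅ Z^15, C_2 ≅ Z^10.

∂_1: C_1 → C_0 maps an edge to its endpoints' difference, ∂[p,q] = q − p.
The resulting 6×15 matrix has rank 5, and its Smith normal form has invariant factors (1,1,1,1,1).

∂_2: C_2 → C_1 maps a triangle to the signed sum of its edges. For instance
  ∂[v_0,v_1,v_3] = [v_1,v_3] − [v_0,v_3] + [v_0,v_1],
  ∂[v_2,v_3,v_4] = [v_3,v_4] − [v_2,v_4] + [v_2,v_3].
The 15×10 boundary matrix has rank 10 and Smith normal form diag(1,1,1,1,1,1,1,1,1,2).

From H_k ≅ ker(∂_k) / im(∂_{k+1}) we obtain:

  H_0: rank C_0 − rank ∂_1 = 6 − 5 = 1, and the invariant factors of ∂_1 are all 1, so H_0 ≅ Z.
  H_1: rank ker ∂_1 − rank ∂_2 = (15 − 5) − 10 = 0, and ∂_2 has invariant factor 2 > 1, so H_1 ≅ Z_2.
  H_2: rank ker ∂_2 − rank ∂_3 = (10 − 10) − 0 = 0, and there is no ∂_3, so H_2 ≅ 0.

As a check, the Euler characteristic is 6 − 15 + 10 = 1, which agrees with 1 − 0 + 0 = 1.

H_0 ≅ Z,  H_1 ≅ Z_2,  H_2 = 0.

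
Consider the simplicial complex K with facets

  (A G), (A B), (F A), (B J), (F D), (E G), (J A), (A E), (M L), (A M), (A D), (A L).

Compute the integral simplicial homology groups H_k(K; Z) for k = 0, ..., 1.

Take the total order A < B < D < E < F < G < J < L < M on the vertex set. Then K (dimension 1) consists of the simplices:

  0-simplices (9): A, B, D, E, F, G, J, L, M
  1-simplices (12): AB, AD, AE, AF, AG, AJ, AL, AM, BJ, DF, EG, LM

giving chain groups C_0 ≅ Z^9, C_1 ≅ Z^12.

The boundary map ∂_1: C_1 → C_0 sends each edge [p,q] (with p < q) to q − p.
This gives a 9×12 integer matrix of rank 8; reducing to Smith normal form yields diagonal entries (1,1,1,1,1,1,1,1).

From H_k ≅ ker(∂_k) / im(∂_{k+1}) we obtain:

  H_0: rank C_0 − rank ∂_1 = 9 − 8 = 1, and the invariant factors of ∂_1 are all 1, so H_0 ≅ Z.
  H_1: rank ker ∂_1 − rank ∂_2 = (12 − 8) − 0 = 4, and there is no ∂_2, so H_1 ≅ Z^4.

H_0 ≅ Z,  H_1 ≅ Z^4.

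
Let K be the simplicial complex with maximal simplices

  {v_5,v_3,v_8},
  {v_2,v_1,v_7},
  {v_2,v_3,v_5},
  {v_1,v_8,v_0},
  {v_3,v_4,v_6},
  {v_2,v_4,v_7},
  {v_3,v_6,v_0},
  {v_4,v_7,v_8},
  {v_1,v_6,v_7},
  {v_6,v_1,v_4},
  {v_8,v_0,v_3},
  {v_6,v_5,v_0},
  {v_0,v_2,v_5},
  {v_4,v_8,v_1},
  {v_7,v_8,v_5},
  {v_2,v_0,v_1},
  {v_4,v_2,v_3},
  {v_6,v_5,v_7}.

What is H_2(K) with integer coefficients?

H_2 = 0.

Fix the vertex order v_0 < v_1 < v_2 < v_3 < v_4 < v_5 < v_6 < v_7 < v_8 and write every simplex with vertices in increasing order. Then dim K = 2 and the simplices of K are:

  0-simplices (9): [v_0], [v_1], [v_2], [v_3], [v_4], [v_5], [v_6], [v_7], [v_8]
  1-simplices (27): (27 of them)
  2-simplices (18): (18 of them)

giving chain groups C_0 ≅ Z^9, C_1 ≅ Z^27, C_2 ≅ Z^18.

Boundary ∂_1: C_1 → C_0 is given by ∂[p,q] = [q] − [p]. For instance
  ∂[v_3,v_8] = [v_8] − [v_3].
The 9×27 boundary matrix has rank 8 and Smith normal form diag(1,1,1,1,1,1,1,1).

∂_2: C_2 → C_1 maps a triangle to the signed sum of its edges. For instance
  ∂[v_1,v_4,v_6] = [v_4,v_6] − [v_1,v_6] + [v_1,v_4],
  ∂[v_0,v_3,v_8] = [v_3,v_8] − [v_0,v_8] + [v_0,v_3].
The resulting 27×18 matrix has rank 18, and its Smith normal form has invariant factors (1,1,1,1,1,1,1,1,1,1,1,1,1,1,1,1,1,2).

From H_k ≅ ker(∂_k) / im(∂_{k+1}) we obtain:

  H_2: rank ker ∂_2 − rank ∂_3 = (18 − 18) − 0 = 0, and there is no ∂_3, so H_2 = 0.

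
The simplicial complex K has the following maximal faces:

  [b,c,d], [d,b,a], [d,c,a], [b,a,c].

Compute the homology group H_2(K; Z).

H_2 = Z.

Fix the vertex order a < b < c < d and write every simplex with vertices in increasing order. Then dim K = 2 and the simplices of K are:

  0-simplices (4): a, b, c, d
  1-simplices (6): ab, ac, ad, bc, bd, cd
  2-simplices (4): abc, abd, acd, bcd

giving chain groups C_0 ≅ Z^4, C_1 ≅ Z^6, C_2 ≅ Z^4.

∂_1: C_1 → C_0 sends each edge [p,q] (with p < q) to q − p. For instance
  ∂ab = b − a.
As a 4×6 matrix over Z this has rank 3, with invariant factors (1,1,1).

The boundary map ∂_2: C_2 → C_1 acts by ∂[p,q,r] = [q,r] − [p,r] + [p,q]. For instance
  ∂acd = cd − ad + ac,
  ∂abd = bd − ad + ab.
This gives a 6×4 integer matrix of rank 3; reducing to Smith normal form yields diagonal entries (1,1,1).

From H_k ≅ ker(∂_k) / im(∂_{k+1}) we obtain:

  H_2: rank ker ∂_2 − rank ∂_3 = (4 − 3) − 0 = 1, and there is no ∂_3, so H_2 ≅ Z.

(K is a triangulation of the 2-sphere S^2.)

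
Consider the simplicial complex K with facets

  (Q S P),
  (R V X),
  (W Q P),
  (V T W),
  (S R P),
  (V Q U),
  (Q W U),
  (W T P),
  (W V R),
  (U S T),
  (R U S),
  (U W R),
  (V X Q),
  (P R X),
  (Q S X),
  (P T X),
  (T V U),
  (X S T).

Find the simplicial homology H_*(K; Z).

H_0 ≅ Z,  H_1 ≅ Z ⊕ Z_2,  H_2 = 0.

Take the total order P < Q < R < S < T < U < V < W < X on the vertex set. Then K (dimension 2) consists of the simplices:

  0-simplices (9): P, Q, R, S, T, U, V, W, X
  1-simplices (27): PQ, PR, PS, PT, PW, PX, QS, QU, QV, QW, QX, RS, RU, RV, RW, RX, ST, SU, SX, TU, TV, TW, TX, UV, UW, VW, VX
  2-simplices (18): PQS, PQW, PRS, PRX, PTW, PTX, QSX, QUV, QUW, QVX, RSU, RUW, RVW, RVX, STU, STX, TUV, TVW

so the chain groups are C_0 ≅ Z^9, C_1 ≅ Z^27, C_2 ≅ Z^18.

∂_1: C_1 → C_0 sends each edge [p,q] (with p < q) to q − p.
The resulting 9×27 matrix has rank 8, and its Smith normal form has invariant factors (1,1,1,1,1,1,1,1).

Boundary ∂_2: C_2 → C_1 acts by ∂[p,q,r] = [q,r] − [p,r] + [p,q]. For instance
  ∂TVW = VW − TW + TV,
  ∂QUV = UV − QV + QU.
The resulting 27×18 matrix has rank 18, and its Smith normal form has invariant factors (1,1,1,1,1,1,1,1,1,1,1,1,1,1,1,1,1,2).

Now H_k = ker ∂_k / im ∂_{k+1}, so:

  H_0: rank C_0 − rank ∂_1 = 9 − 8 = 1, and the invariant factors of ∂_1 are all 1, so H_0 ≅ Z.
  H_1: rank ker ∂_1 − rank ∂_2 = (27 − 8) − 18 = 1, and ∂_2 has invariant factor 2 > 1, so H_1 ≅ Z ⊕ Z_2.
  H_2: rank ker ∂_2 − rank ∂_3 = (18 − 18) − 0 = 0, and there is no ∂_3, so H_2 ≅ 0.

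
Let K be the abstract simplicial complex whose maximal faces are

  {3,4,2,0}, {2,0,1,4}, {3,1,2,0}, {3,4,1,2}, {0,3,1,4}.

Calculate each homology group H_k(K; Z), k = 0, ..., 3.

H_0 ≅ Z,  H_1 = 0,  H_2 = 0,  H_3 ≅ Z.

Fix the vertex order 0 < 1 < 2 < 3 < 4 and write every simplex with vertices in increasing order. Then dim K = 3 and the simplices of K are:

  0-simplices (5): [0], [1], [2], [3], [4]
  1-simplices (10): [0,1], [0,2], [0,3], [0,4], [1,2], [1,3], [1,4], [2,3], [2,4], [3,4]
  2-simplices (10): [0,1,2], [0,1,3], [0,1,4], [0,2,3], [0,2,4], [0,3,4], [1,2,3], [1,2,4], [1,3,4], [2,3,4]
  3-simplices (5): [0,1,2,3], [0,1,2,4], [0,1,3,4], [0,2,3,4], [1,2,3,4]

giving chain groups C_0 ≅ Z^5, C_1 ≅ Z^10, C_2 ≅ Z^10, C_3 ≅ Z^5.

∂_1: C_1 → C_0 sends each edge [p,q] (with p < q) to q − p. For instance
  ∂[2,3] = [3] − [2].
The 5×10 boundary matrix has rank 4 and Smith normal form diag(1,1,1,1).

Boundary ∂_2: C_2 → C_1 sends each 2-simplex [p,q,r] to [q,r] − [p,r] + [p,q]. For instance
  ∂[0,2,4] = [2,4] − [0,4] + [0,2],
  ∂[0,3,4] = [3,4] − [0,4] + [0,3].
This gives a 10×10 integer matrix of rank 6; reducing to Smith normal form yields diagonal entries (1,1,1,1,1,1).

∂_3: C_3 → C_2 sends each 3-simplex σ to the alternating sum Σ_i (−1)^i (σ with its i-th vertex removed). For instance
  ∂[0,1,3,4] = [1,3,4] − [0,3,4] + [0,1,4] − [0,1,3],
  ∂[1,2,3,4] = [2,3,4] − [1,3,4] + [1,2,4] − [1,2,3].
This gives a 10×5 integer matrix of rank 4; reducing to Smith normal form yields diagonal entries (1,1,1,1).

Now H_k = ker ∂_k / im ∂_{k+1}, so:

  H_0: rank C_0 − rank ∂_1 = 5 − 4 = 1, and the invariant factors of ∂_1 are all 1, so H_0 ≅ Z.
  H_1: rank ker ∂_1 − rank ∂_2 = (10 − 4) − 6 = 0, and the invariant factors of ∂_2 are all 1, so H_1 ≅ 0.
  H_2: rank ker ∂_2 − rank ∂_3 = (10 − 6) − 4 = 0, and the invariant factors of ∂_3 are all 1, so H_2 ≅ 0.
  H_3: rank ker ∂_3 − rank ∂_4 = (5 − 4) − 0 = 1, and there is no ∂_4, so H_3 ≅ Z.

As a check, the Euler characteristic is 5 − 10 + 10 − 5 = 0, which agrees with 1 − 0 + 0 − 1 = 0.
(K is a triangulation of the 3-sphere S^3.)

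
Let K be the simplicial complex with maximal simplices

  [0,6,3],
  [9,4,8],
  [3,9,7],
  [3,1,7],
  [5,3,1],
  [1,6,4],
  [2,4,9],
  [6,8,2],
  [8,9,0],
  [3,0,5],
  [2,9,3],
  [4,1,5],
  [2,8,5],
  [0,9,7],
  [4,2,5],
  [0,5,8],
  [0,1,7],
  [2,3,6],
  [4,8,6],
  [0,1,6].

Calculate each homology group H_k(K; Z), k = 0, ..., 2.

Order the vertices as 0 < 1 < 2 < 3 < 4 < 5 < 6 < 7 < 8 < 9. Listing each simplex with vertices in this order, K has dimension 2 with simplices:

  0-simplices (10): [0], [1], [2], [3], [4], [5], [6], [7], [8], [9]
  1-simplices (30): (30 of them)
  2-simplices (20): (20 of them)

so the chain groups are C_0 ≅ Z^10, C_1 ≅ Z^30, C_2 ≅ Z^20.

Boundary ∂_1: C_1 → C_0 sends each edge [p,q] (with p < q) to q − p. For instance
  ∂[2,3] = [3] − [2].
This gives a 10×30 integer matrix of rank 9; reducing to Smith normal form yields diagonal entries (1,1,1,1,1,1,1,1,1).

∂_2: C_2 → C_1 sends each 2-simplex [p,q,r] to [q,r] − [p,r] + [p,q]. For instance
  ∂[3,7,9] = [7,9] − [3,9] + [3,7],
  ∂[2,3,9] = [3,9] − [2,9] + [2,3].
The resulting 30×20 matrix has rank 20, and its Smith normal form has invariant factors (1,1,1,1,1,1,1,1,1,1,1,1,1,1,1,1,1,1,1,2).

Reading off H_k = ker ∂_k / im ∂_{k+1}:

  H_0: rank C_0 − rank ∂_1 = 10 − 9 = 1, and the invariant factors of ∂_1 are all 1, so H_0 ≅ Z.
  H_1: rank ker ∂_1 − rank ∂_2 = (30 − 9) − 20 = 1, and ∂_2 has invariant factor 2 > 1, so H_1 ≅ Z × Z/2.
  H_2: rank ker ∂_2 − rank ∂_3 = (20 − 20) − 0 = 0, and there is no ∂_3, so H_2 ≅ 0.

As a check, the Euler characteristic is 10 − 30 + 20 = 0, which agrees with 1 − 1 + 0 = 0.

H_0 = Z,  H_1 = Z × Z/2,  H_2 = 0.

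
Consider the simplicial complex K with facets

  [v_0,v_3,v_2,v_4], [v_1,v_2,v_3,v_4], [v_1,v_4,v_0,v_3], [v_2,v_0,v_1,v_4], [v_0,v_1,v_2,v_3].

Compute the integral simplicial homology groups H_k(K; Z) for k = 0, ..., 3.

Fix the vertex order v_0 < v_1 < v_2 < v_3 < v_4 and write every simplex with vertices in increasing order. Then dim K = 3 and the simplices of K are:

  0-simplices (5): [v_0], [v_1], [v_2], [v_3], [v_4]
  1-simplices (10): [v_0,v_1], [v_0,v_2], [v_0,v_3], [v_0,v_4], [v_1,v_2], [v_1,v_3], [v_1,v_4], [v_2,v_3], [v_2,v_4], [v_3,v_4]
  2-simplices (10): [v_0,v_1,v_2], [v_0,v_1,v_3], [v_0,v_1,v_4], [v_0,v_2,v_3], [v_0,v_2,v_4], [v_0,v_3,v_4], [v_1,v_2,v_3], [v_1,v_2,v_4], [v_1,v_3,v_4], [v_2,v_3,v_4]
  3-simplices (5): [v_0,v_1,v_2,v_3], [v_0,v_1,v_2,v_4], [v_0,v_1,v_3,v_4], [v_0,v_2,v_3,v_4], [v_1,v_2,v_3,v_4]

so the chain groups are C_0 ≅ Z^5, C_1 ≅ Z^10, C_2 ≅ Z^10, C_3 ≅ Z^5.

Boundary ∂_1: C_1 → C_0 sends each edge [p,q] (with p < q) to q − p. For instance
  ∂[v_2,v_4] = [v_4] − [v_2].
As a 5×10 matrix over Z this has rank 4, with invariant factors (1,1,1,1).

∂_2: C_2 → C_1 maps a triangle to the signed sum of its edges. For instance
  ∂[v_0,v_1,v_3] = [v_1,v_3] − [v_0,v_3] + [v_0,v_1],
  ∂[v_1,v_2,v_3] = [v_2,v_3] − [v_1,v_3] + [v_1,v_2].
As a 10×10 matrix over Z this has rank 6, with invariant factors (1,1,1,1,1,1).

∂_3: C_3 → C_2 sends each 3-simplex σ to the alternating sum Σ_i (−1)^i (σ with its i-th vertex removed). For instance
  ∂[v_1,v_2,v_3,v_4] = [v_2,v_3,v_4] − [v_1,v_3,v_4] + [v_1,v_2,v_4] − [v_1,v_2,v_3],
  ∂[v_0,v_1,v_2,v_4] = [v_1,v_2,v_4] − [v_0,v_2,v_4] + [v_0,v_1,v_4] − [v_0,v_1,v_2].
This gives a 10×5 integer matrix of rank 4; reducing to Smith normal form yields diagonal entries (1,1,1,1).

From H_k ≅ ker(∂_k) / im(∂_{k+1}) we obtain:

  H_0: rank C_0 − rank ∂_1 = 5 − 4 = 1, and the invariant factors of ∂_1 are all 1, so H_0 ≅ Z.
  H_1: rank ker ∂_1 − rank ∂_2 = (10 − 4) − 6 = 0, and the invariant factors of ∂_2 are all 1, so H_1 ≅ 0.
  H_2: rank ker ∂_2 − rank ∂_3 = (10 − 6) − 4 = 0, and the invariant factors of ∂_3 are all 1, so H_2 ≅ 0.
  H_3: rank ker ∂_3 − rank ∂_4 = (5 − 4) − 0 = 1, and there is no ∂_4, so H_3 ≅ Z.

(K is a triangulation of the 3-sphere S^3.)

H_0 ≅ Z,  H_1 = 0,  H_2 = 0,  H_3 ≅ Z.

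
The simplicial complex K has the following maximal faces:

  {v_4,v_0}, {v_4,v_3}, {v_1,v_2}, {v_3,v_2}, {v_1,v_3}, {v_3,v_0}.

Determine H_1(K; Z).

K has 5 vertices, 6 edges.
rank ∂_1 = 4, rank ∂_2 = 0 ⇒ b_1 = 6 − 4 − 0 = 2. So H_1 ≅ Z^2.

H_1 ≅ Z^2.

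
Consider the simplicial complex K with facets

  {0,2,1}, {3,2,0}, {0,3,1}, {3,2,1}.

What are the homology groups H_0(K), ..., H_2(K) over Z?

We work with the vertex ordering 0 < 1 < 2 < 3. The simplices of K, each written with vertices in increasing order, are:

  0-simplices (4): [0], [1], [2], [3]
  1-simplices (6): [0,1], [0,2], [0,3], [1,2], [1,3], [2,3]
  2-simplices (4): [0,1,2], [0,1,3], [0,2,3], [1,2,3]

Hence C_0 ≅ Z^4, C_1 ≅ Z^6, C_2 ≅ Z^4.

The boundary map ∂_1: C_1 → C_0 maps an edge to its endpoints' difference, ∂[p,q] = q − p.
The resulting 4×6 matrix has rank 3, and its Smith normal form has invariant factors (1,1,1).

Boundary ∂_2: C_2 → C_1 sends each 2-simplex [p,q,r] to [q,r] − [p,r] + [p,q]. For instance
  ∂[0,2,3] = [2,3] − [0,3] + [0,2],
  ∂[1,2,3] = [2,3] − [1,3] + [1,2].
As a 6×4 matrix over Z this has rank 3, with invariant factors (1,1,1).

Now H_k = ker ∂_k / im ∂_{k+1}, so:

  H_0: rank C_0 − rank ∂_1 = 4 − 3 = 1, and the invariant factors of ∂_1 are all 1, so H_0 = Z.
  H_1: rank ker ∂_1 − rank ∂_2 = (6 − 3) − 3 = 0, and the invariant factors of ∂_2 are all 1, so H_1 = 0.
  H_2: rank ker ∂_2 − rank ∂_3 = (4 − 3) − 0 = 1, and there is no ∂_3, so H_2 = Z.

As a check, the Euler characteristic is 4 − 6 + 4 = 2, which agrees with 1 − 0 + 1 = 2.

H_0 ≅ Z,  H_1 = 0,  H_2 ≅ Z.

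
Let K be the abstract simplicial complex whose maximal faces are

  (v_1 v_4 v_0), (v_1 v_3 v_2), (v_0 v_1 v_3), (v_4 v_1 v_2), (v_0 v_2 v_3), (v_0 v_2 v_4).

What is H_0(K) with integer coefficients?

H_0 ≅ Z.

Fix the vertex order v_0 < v_1 < v_2 < v_3 < v_4 and write every simplex with vertices in increasing order. Then dim K = 2 and the simplices of K are:

  0-simplices (5): [v_0], [v_1], [v_2], [v_3], [v_4]
  1-simplices (9): [v_0,v_1], [v_0,v_2], [v_0,v_3], [v_0,v_4], [v_1,v_2], [v_1,v_3], [v_1,v_4], [v_2,v_3], [v_2,v_4]
  2-simplices (6): [v_0,v_1,v_3], [v_0,v_1,v_4], [v_0,v_2,v_3], [v_0,v_2,v_4], [v_1,v_2,v_3], [v_1,v_2,v_4]

Hence C_0 ≅ Z^5, C_1 ≅ Z^9, C_2 ≅ Z^6.

Boundary ∂_1: C_1 → C_0 maps an edge to its endpoints' difference, ∂[p,q] = q − p. For instance
  ∂[v_1,v_3] = [v_3] − [v_1].
This gives a 5×9 integer matrix of rank 4; reducing to Smith normal form yields diagonal entries (1,1,1,1).

∂_2: C_2 → C_1 acts by ∂[p,q,r] = [q,r] − [p,r] + [p,q]. For instance
  ∂[v_1,v_2,v_4] = [v_2,v_4] − [v_1,v_4] + [v_1,v_2],
  ∂[v_1,v_2,v_3] = [v_2,v_3] − [v_1,v_3] + [v_1,v_2].
This gives a 9×6 integer matrix of rank 5; reducing to Smith normal form yields diagonal entries (1,1,1,1,1).

Now H_k = ker ∂_k / im ∂_{k+1}, so:

  H_0: rank C_0 − rank ∂_1 = 5 − 4 = 1, and the invariant factors of ∂_1 are all 1, so H_0 ≅ Z.

(K is a triangulation of the 2-sphere S^2.)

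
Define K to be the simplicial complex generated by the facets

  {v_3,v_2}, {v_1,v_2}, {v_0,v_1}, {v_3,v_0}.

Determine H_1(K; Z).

We work with the vertex ordering v_0 < v_1 < v_2 < v_3. The simplices of K, each written with vertices in increasing order, are:

  0-simplices (4): [v_0], [v_1], [v_2], [v_3]
  1-simplices (4): [v_0,v_1], [v_0,v_3], [v_1,v_2], [v_2,v_3]

Hence C_0 ≅ Z^4, C_1 ≅ Z^4.

The boundary map ∂_1: C_1 → C_0 maps an edge to its endpoints' difference, ∂[p,q] = q − p. For instance
  ∂[v_0,v_3] = [v_3] − [v_0].
This gives a 4×4 integer matrix of rank 3; reducing to Smith normal form yields diagonal entries (1,1,1).

From H_k ≅ ker(∂_k) / im(∂_{k+1}) we obtain:

  H_1: rank ker ∂_1 − rank ∂_2 = (4 − 3) − 0 = 1, and there is no ∂_2, so H_1 ≅ Z.

H_1 = Z.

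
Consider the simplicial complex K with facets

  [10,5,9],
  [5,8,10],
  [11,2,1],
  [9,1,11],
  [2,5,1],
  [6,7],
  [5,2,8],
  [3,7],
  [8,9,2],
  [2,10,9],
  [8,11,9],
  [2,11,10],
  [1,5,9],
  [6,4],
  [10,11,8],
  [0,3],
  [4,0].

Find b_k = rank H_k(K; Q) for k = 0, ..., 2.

b_0 = 2, b_1 = 1, b_2 = 0.

Fix the vertex order 0 < 1 < 2 < 3 < 4 < 5 < 6 < 7 < 8 < 9 < 10 < 11 and write every simplex with vertices in increasing order. Then dim K = 2 and the simplices of K are:

  0-simplices (12): [0], [1], [2], [3], [4], [5], [6], [7], [8], [9], [10], [11]
  1-simplices (23): (23 of them)
  2-simplices (12): [1,2,5], [1,2,11], [1,5,9], [1,9,11], [2,5,8], [2,8,9], [2,9,10], [2,10,11], [5,8,10], [5,9,10], [8,9,11], [8,10,11]

so the chain groups are C_0 ≅ Z^12, C_1 ≅ Z^23, C_2 ≅ Z^12.

Boundary ∂_1: C_1 → C_0 is given by ∂[p,q] = [q] − [p].
This gives a 12×23 integer matrix of rank 10; reducing to Smith normal form yields diagonal entries (1,1,1,1,1,1,1,1,1,1).

Boundary ∂_2: C_2 → C_1 sends each 2-simplex [p,q,r] to [q,r] − [p,r] + [p,q]. For instance
  ∂[2,8,9] = [8,9] − [2,9] + [2,8],
  ∂[1,9,11] = [9,11] − [1,11] + [1,9].
This gives a 23×12 integer matrix of rank 12; reducing to Smith normal form yields diagonal entries (1,1,1,1,1,1,1,1,1,1,1,2).

From H_k ≅ ker(∂_k) / im(∂_{k+1}) we obtain:

  H_0: rank C_0 − rank ∂_1 = 12 − 10 = 2, and the invariant factors of ∂_1 are all 1, so H_0 = Z^2.
  H_1: rank ker ∂_1 − rank ∂_2 = (23 − 10) − 12 = 1, and ∂_2 has invariant factor 2 > 1, so H_1 = Z ⊕ Z_2.
  H_2: rank ker ∂_2 − rank ∂_3 = (12 − 12) − 0 = 0, and there is no ∂_3, so H_2 = 0.

Hence the Betti numbers are b_0 = 2, b_1 = 1, b_2 = 0.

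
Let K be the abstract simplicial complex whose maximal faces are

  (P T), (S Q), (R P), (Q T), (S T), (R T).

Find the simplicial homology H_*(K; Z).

Order the vertices as P < Q < R < S < T. Listing each simplex with vertices in this order, K has dimension 1 with simplices:

  0-simplices (5): P, Q, R, S, T
  1-simplices (6): PR, PT, QS, QT, RT, ST

Hence C_0 ≅ Z^5, C_1 ≅ Z^6.

∂_1: C_1 → C_0 sends each edge [p,q] (with p < q) to q − p. For instance
  ∂PT = T − P.
The resulting 5×6 matrix has rank 4, and its Smith normal form has invariant factors (1,1,1,1).

Computing H_k = (kernel of ∂_k) / (image of ∂_{k+1}):

  H_0: rank C_0 − rank ∂_1 = 5 − 4 = 1, and the invariant factors of ∂_1 are all 1, so H_0 = Z.
  H_1: rank ker ∂_1 − rank ∂_2 = (6 − 4) − 0 = 2, and there is no ∂_2, so H_1 = Z^2.

H_0 ≅ Z,  H_1 ≅ Z^2.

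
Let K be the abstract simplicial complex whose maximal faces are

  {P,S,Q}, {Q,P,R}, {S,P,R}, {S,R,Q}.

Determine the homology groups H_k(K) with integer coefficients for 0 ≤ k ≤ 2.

H_0 ≅ Z,  H_1 = 0,  H_2 ≅ Z.

K has 4 vertices, 6 edges, 4 triangles.
rank ∂_0 = 0, rank ∂_1 = 3 ⇒ b_0 = 4 − 0 − 3 = 1; all invariant factors of ∂_1 are 1 so no torsion. So H_0 ≅ Z.
rank ∂_1 = 3, rank ∂_2 = 3 ⇒ b_1 = 6 − 3 − 3 = 0; all invariant factors of ∂_2 are 1 so no torsion. So H_1 ≅ 0.
rank ∂_2 = 3, rank ∂_3 = 0 ⇒ b_2 = 4 − 3 − 0 = 1. So H_2 ≅ Z.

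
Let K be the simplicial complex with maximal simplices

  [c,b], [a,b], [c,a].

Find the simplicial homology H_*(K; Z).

H_0 = Z,  H_1 = Z.

K has 3 vertices, 3 edges.
rank ∂_0 = 0, rank ∂_1 = 2 ⇒ b_0 = 3 − 0 − 2 = 1; all invariant factors of ∂_1 are 1 so no torsion. So H_0 ≅ Z.
rank ∂_1 = 2, rank ∂_2 = 0 ⇒ b_1 = 3 − 2 − 0 = 1. So H_1 ≅ Z.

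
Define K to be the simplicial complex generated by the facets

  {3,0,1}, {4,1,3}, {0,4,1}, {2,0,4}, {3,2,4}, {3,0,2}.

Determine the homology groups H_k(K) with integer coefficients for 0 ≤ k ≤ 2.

H_0 = Z,  H_1 = 0,  H_2 = Z.

Take the total order 0 < 1 < 2 < 3 < 4 on the vertex set. Then K (dimension 2) consists of the simplices:

  0-simplices (5): [0], [1], [2], [3], [4]
  1-simplices (9): [0,1], [0,2], [0,3], [0,4], [1,3], [1,4], [2,3], [2,4], [3,4]
  2-simplices (6): [0,1,3], [0,1,4], [0,2,3], [0,2,4], [1,3,4], [2,3,4]

Hence C_0 ≅ Z^5, C_1 ≅ Z^9, C_2 ≅ Z^6.

Boundary ∂_1: C_1 → C_0 sends each edge [p,q] (with p < q) to q − p. For instance
  ∂[2,3] = [3] − [2].
The 5×9 boundary matrix has rank 4 and Smith normal form diag(1,1,1,1).

∂_2: C_2 → C_1 acts by ∂[p,q,r] = [q,r] − [p,r] + [p,q]. For instance
  ∂[0,1,4] = [1,4] − [0,4] + [0,1],
  ∂[0,2,3] = [2,3] − [0,3] + [0,2].
This gives a 9×6 integer matrix of rank 5; reducing to Smith normal form yields diagonal entries (1,1,1,1,1).

Now H_k = ker ∂_k / im ∂_{k+1}, so:

  H_0: rank C_0 − rank ∂_1 = 5 − 4 = 1, and the invariant factors of ∂_1 are all 1, so H_0 ≅ Z.
  H_1: rank ker ∂_1 − rank ∂_2 = (9 − 4) − 5 = 0, and the invariant factors of ∂_2 are all 1, so H_1 ≅ 0.
  H_2: rank ker ∂_2 − rank ∂_3 = (6 − 5) − 0 = 1, and there is no ∂_3, so H_2 ≅ Z.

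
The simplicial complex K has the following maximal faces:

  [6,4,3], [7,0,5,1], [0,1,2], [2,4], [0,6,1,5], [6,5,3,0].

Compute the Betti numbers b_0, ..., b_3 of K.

Order the vertices as 0 < 1 < 2 < 3 < 4 < 5 < 6 < 7. Listing each simplex with vertices in this order, K has dimension 3 with simplices:

  0-simplices (8): [0], [1], [2], [3], [4], [5], [6], [7]
  1-simplices (17): [0,1], [0,2], [0,3], [0,5], [0,6], [0,7], [1,2], [1,5], [1,6], [1,7], [2,4], [3,4], [3,5], [3,6], [4,6], [5,6], [5,7]
  2-simplices (12): [0,1,2], [0,1,5], [0,1,6], [0,1,7], [0,3,5], [0,3,6], [0,5,6], [0,5,7], [1,5,6], [1,5,7], [3,4,6], [3,5,6]
  3-simplices (3): [0,1,5,6], [0,1,5,7], [0,3,5,6]

giving chain groups C_0 ≅ Z^8, C_1 ≅ Z^17, C_2 ≅ Z^12, C_3 ≅ Z^3.

∂_1: C_1 → C_0 sends each edge [p,q] (with p < q) to q − p. For instance
  ∂[4,6] = [6] − [4].
The 8×17 boundary matrix has rank 7 and Smith normal form diag(1,1,1,1,1,1,1).

Boundary ∂_2: C_2 → C_1 acts by ∂[p,q,r] = [q,r] − [p,r] + [p,q]. For instance
  ∂[0,3,5] = [3,5] − [0,5] + [0,3],
  ∂[0,1,5] = [1,5] − [0,5] + [0,1].
This gives a 17×12 integer matrix of rank 9; reducing to Smith normal form yields diagonal entries (1,1,1,1,1,1,1,1,1).

The boundary map ∂_3: C_3 → C_2 sends each 3-simplex σ to the alternating sum Σ_i (−1)^i (σ with its i-th vertex removed). For instance
  ∂[0,1,5,6] = [1,5,6] − [0,5,6] + [0,1,6] − [0,1,5],
  ∂[0,1,5,7] = [1,5,7] − [0,5,7] + [0,1,7] − [0,1,5].
This gives a 12×3 integer matrix of rank 3; reducing to Smith normal form yields diagonal entries (1,1,1).

Reading off H_k = ker ∂_k / im ∂_{k+1}:

  H_0: rank C_0 − rank ∂_1 = 8 − 7 = 1, and the invariant factors of ∂_1 are all 1, so H_0 ≅ Z.
  H_1: rank ker ∂_1 − rank ∂_2 = (17 − 7) − 9 = 1, and the invariant factors of ∂_2 are all 1, so H_1 ≅ Z.
  H_2: rank ker ∂_2 − rank ∂_3 = (12 − 9) − 3 = 0, and the invariant factors of ∂_3 are all 1, so H_2 ≅ 0.
  H_3: rank ker ∂_3 − rank ∂_4 = (3 − 3) − 0 = 0, and there is no ∂_4, so H_3 ≅ 0.

As a check, the Euler characteristic is 8 − 17 + 12 − 3 = 0, which agrees with 1 − 1 + 0 − 0 = 0.

Hence the Betti numbers are b_0 = 1, b_1 = 1, b_2 = 0, b_3 = 0.

b_0 = 1, b_1 = 1, b_2 = 0, b_3 = 0.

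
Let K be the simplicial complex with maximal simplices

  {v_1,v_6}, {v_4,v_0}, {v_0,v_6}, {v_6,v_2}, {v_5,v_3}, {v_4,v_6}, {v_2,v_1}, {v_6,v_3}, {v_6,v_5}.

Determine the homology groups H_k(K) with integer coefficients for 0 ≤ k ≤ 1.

K has 7 vertices, 9 edges.
rank ∂_0 = 0, rank ∂_1 = 6 ⇒ b_0 = 7 − 0 − 6 = 1; all invariant factors of ∂_1 are 1 so no torsion. So H_0 ≅ Z.
rank ∂_1 = 6, rank ∂_2 = 0 ⇒ b_1 = 9 − 6 − 0 = 3. So H_1 ≅ Z^3.

H_0 = Z,  H_1 = Z^3.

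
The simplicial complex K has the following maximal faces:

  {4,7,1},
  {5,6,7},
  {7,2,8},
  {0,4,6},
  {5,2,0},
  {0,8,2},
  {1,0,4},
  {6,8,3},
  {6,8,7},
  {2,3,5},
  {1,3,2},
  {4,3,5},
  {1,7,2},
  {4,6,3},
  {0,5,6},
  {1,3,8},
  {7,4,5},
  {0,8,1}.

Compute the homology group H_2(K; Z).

H_2 = 0.

Order the vertices as 0 < 1 < 2 < 3 < 4 < 5 < 6 < 7 < 8. Listing each simplex with vertices in this order, K has dimension 2 with simplices:

  0-simplices (9): [0], [1], [2], [3], [4], [5], [6], [7], [8]
  1-simplices (27): (27 of them)
  2-simplices (18): [0,1,4], [0,1,8], [0,2,5], [0,2,8], [0,4,6], [0,5,6], [1,2,3], [1,2,7], [1,3,8], [1,4,7], [2,3,5], [2,7,8], [3,4,5], [3,4,6], [3,6,8], [4,5,7], [5,6,7], [6,7,8]

giving chain groups C_0 ≅ Z^9, C_1 ≅ Z^27, C_2 ≅ Z^18.

The boundary map ∂_1: C_1 → C_0 sends each edge [p,q] (with p < q) to q − p. For instance
  ∂[4,5] = [5] − [4].
The resulting 9×27 matrix has rank 8, and its Smith normal form has invariant factors (1,1,1,1,1,1,1,1).

∂_2: C_2 → C_1 acts by ∂[p,q,r] = [q,r] − [p,r] + [p,q]. For instance
  ∂[6,7,8] = [7,8] − [6,8] + [6,7],
  ∂[1,2,3] = [2,3] − [1,3] + [1,2].
This gives a 27×18 integer matrix of rank 18; reducing to Smith normal form yields diagonal entries (1,1,1,1,1,1,1,1,1,1,1,1,1,1,1,1,1,2).

Now H_k = ker ∂_k / im ∂_{k+1}, so:

  H_2: rank ker ∂_2 − rank ∂_3 = (18 − 18) − 0 = 0, and there is no ∂_3, so H_2 ≅ 0.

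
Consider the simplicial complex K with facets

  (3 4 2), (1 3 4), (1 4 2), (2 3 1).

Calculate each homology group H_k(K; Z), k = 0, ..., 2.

K has 4 vertices, 6 edges, 4 triangles.
rank ∂_0 = 0, rank ∂_1 = 3 ⇒ b_0 = 4 − 0 − 3 = 1; all invariant factors of ∂_1 are 1 so no torsion. So H_0 ≅ Z.
rank ∂_1 = 3, rank ∂_2 = 3 ⇒ b_1 = 6 − 3 − 3 = 0; all invariant factors of ∂_2 are 1 so no torsion. So H_1 ≅ 0.
rank ∂_2 = 3, rank ∂_3 = 0 ⇒ b_2 = 4 − 3 − 0 = 1. So H_2 ≅ Z.

H_0 ≅ Z,  H_1 = 0,  H_2 ≅ Z.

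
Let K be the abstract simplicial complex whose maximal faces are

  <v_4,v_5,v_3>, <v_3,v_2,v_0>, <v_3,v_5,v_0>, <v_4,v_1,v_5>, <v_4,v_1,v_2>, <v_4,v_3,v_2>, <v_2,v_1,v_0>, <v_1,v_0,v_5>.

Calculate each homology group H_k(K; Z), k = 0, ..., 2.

H_0 ≅ Z,  H_1 = 0,  H_2 ≅ Z.

Fix the vertex order v_0 < v_1 < v_2 < v_3 < v_4 < v_5 and write every simplex with vertices in increasing order. Then dim K = 2 and the simplices of K are:

  0-simplices (6): [v_0], [v_1], [v_2], [v_3], [v_4], [v_5]
  1-simplices (12): [v_0,v_1], [v_0,v_2], [v_0,v_3], [v_0,v_5], [v_1,v_2], [v_1,v_4], [v_1,v_5], [v_2,v_3], [v_2,v_4], [v_3,v_4], [v_3,v_5], [v_4,v_5]
  2-simplices (8): [v_0,v_1,v_2], [v_0,v_1,v_5], [v_0,v_2,v_3], [v_0,v_3,v_5], [v_1,v_2,v_4], [v_1,v_4,v_5], [v_2,v_3,v_4], [v_3,v_4,v_5]

Hence C_0 ≅ Z^6, C_1 ≅ Z^12, C_2 ≅ Z^8.

∂_1: C_1 → C_0 sends each edge [p,q] (with p < q) to q − p. For instance
  ∂[v_1,v_4] = [v_4] − [v_1].
The 6×12 boundary matrix has rank 5 and Smith normal form diag(1,1,1,1,1).

∂_2: C_2 → C_1 maps a triangle to the signed sum of its edges. For instance
  ∂[v_0,v_1,v_2] = [v_1,v_2] − [v_0,v_2] + [v_0,v_1],
  ∂[v_0,v_1,v_5] = [v_1,v_5] − [v_0,v_5] + [v_0,v_1].
The 12×8 boundary matrix has rank 7 and Smith normal form diag(1,1,1,1,1,1,1).

Reading off H_k = ker ∂_k / im ∂_{k+1}:

  H_0: rank C_0 − rank ∂_1 = 6 − 5 = 1, and the invariant factors of ∂_1 are all 1, so H_0 ≅ Z.
  H_1: rank ker ∂_1 − rank ∂_2 = (12 − 5) − 7 = 0, and the invariant factors of ∂_2 are all 1, so H_1 ≅ 0.
  H_2: rank ker ∂_2 − rank ∂_3 = (8 − 7) − 0 = 1, and there is no ∂_3, so H_2 ≅ Z.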